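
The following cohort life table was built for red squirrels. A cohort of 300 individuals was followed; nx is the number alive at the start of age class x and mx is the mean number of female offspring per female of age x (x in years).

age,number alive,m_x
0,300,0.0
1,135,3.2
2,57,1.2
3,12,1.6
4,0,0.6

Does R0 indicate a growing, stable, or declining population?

lx = nx/n0 = nx/300: 1, 0.45, 0.19, 0.04, 0
R0 = Σ lx·mx = 0 + 1.44 + 0.228 + 0.064 + 0 = 1.732
R0 > 1, so the population is growing.

growing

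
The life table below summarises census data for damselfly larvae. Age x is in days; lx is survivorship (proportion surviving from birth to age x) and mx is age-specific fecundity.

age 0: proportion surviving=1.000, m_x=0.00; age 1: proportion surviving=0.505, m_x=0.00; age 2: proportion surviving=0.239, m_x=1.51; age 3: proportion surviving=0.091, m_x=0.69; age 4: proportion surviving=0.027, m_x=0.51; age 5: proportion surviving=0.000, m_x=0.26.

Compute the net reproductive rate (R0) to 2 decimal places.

lx·mx by age: 0, 0, 0.36089, 0.06279, 0.01377, 0
R0 = Σ lx·mx = 0.43745 → 0.44

0.44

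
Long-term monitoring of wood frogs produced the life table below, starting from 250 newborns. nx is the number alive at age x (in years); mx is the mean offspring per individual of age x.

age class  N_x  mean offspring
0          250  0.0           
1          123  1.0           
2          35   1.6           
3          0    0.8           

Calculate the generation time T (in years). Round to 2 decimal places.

1.31

lx = nx/n0 = nx/250: 1, 0.492, 0.14, 0
lx·mx: 0, 0.492, 0.224, 0 → R0 = 0.716
x·lx·mx: 0, 0.492, 0.448, 0 → Σ = 0.94
T = 0.94 / 0.716 = 1.312849… → 1.31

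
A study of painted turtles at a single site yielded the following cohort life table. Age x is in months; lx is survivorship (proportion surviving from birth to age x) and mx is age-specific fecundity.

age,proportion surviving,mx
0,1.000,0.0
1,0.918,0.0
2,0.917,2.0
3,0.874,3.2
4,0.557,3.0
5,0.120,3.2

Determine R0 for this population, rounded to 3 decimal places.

6.686

lx·mx by age: 0, 0, 1.834, 2.7968, 1.671, 0.384
R0 = Σ lx·mx = 6.6858 → 6.686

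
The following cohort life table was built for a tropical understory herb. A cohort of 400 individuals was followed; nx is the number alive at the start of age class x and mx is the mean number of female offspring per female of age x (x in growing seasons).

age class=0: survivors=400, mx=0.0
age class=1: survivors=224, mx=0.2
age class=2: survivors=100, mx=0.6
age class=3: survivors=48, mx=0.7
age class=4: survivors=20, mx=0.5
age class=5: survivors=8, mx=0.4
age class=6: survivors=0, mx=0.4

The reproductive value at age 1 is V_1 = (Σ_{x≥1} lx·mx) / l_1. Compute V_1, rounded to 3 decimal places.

0.677

lx = nx/n0 = nx/400: 1, 0.56, 0.25, 0.12, 0.05, 0.02, 0
lx·mx for x ≥ 1: 0.112, 0.15, 0.084, 0.025, 0.008, 0 → sum = 0.379
V_1 = 0.379 / l_1 = 0.379 / 0.56 = 0.676786… → 0.677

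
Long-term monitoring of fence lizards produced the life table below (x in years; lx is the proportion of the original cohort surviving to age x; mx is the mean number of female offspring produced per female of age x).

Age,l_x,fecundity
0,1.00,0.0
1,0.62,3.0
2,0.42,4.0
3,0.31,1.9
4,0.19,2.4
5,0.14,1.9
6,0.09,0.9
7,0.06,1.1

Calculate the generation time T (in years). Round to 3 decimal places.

lx·mx: 0, 1.86, 1.68, 0.589, 0.456, 0.266, 0.081, 0.066 → R0 = 4.998
x·lx·mx: 0, 1.86, 3.36, 1.767, 1.824, 1.33, 0.486, 0.462 → Σ = 11.089
T = 11.089 / 4.998 = 2.218687… → 2.219

2.219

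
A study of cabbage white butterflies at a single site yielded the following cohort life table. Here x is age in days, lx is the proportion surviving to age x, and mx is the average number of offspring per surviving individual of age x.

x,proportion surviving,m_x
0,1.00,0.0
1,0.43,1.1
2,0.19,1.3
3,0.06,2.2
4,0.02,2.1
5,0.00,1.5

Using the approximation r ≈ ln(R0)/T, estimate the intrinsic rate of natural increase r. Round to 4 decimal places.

-0.0654

R0 = Σ lx·mx = 0 + 0.473 + 0.247 + 0.132 + 0.042 + 0 = 0.894
Σ x·lx·mx = 1.531; T = 1.531/0.894 = 1.71253…
r ≈ ln(R0)/T = ln(0.894)/1.71253… = -0.065429… → -0.0654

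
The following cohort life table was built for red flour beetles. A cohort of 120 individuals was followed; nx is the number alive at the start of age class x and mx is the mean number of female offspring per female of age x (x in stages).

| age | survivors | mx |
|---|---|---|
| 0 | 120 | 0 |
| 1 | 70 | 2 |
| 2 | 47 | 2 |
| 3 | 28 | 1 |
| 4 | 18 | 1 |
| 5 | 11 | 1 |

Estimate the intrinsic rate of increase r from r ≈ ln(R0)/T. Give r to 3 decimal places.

lx = nx/n0 = nx/120: 1, 0.58333…, 0.39167…, 0.23333…, 0.15, 0.09167…
R0 = Σ lx·mx = 0 + 1.16667… + 0.78333… + 0.23333… + 0.15 + 0.09167… = 2.425…
Σ x·lx·mx = 4.491667…; T = 4.491667…/2.425… = 1.85223…
r ≈ ln(R0)/T = ln(2.425…)/1.85223… = 0.47825… → 0.478

0.478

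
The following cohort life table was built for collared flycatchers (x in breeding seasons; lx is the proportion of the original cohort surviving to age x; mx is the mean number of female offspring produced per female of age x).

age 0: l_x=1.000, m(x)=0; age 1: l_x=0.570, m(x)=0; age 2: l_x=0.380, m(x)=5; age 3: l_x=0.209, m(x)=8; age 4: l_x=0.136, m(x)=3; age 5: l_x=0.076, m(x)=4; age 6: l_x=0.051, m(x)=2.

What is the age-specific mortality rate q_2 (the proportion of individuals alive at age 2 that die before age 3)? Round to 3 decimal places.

0.450

q_2 = (l_2 − l_3) / l_2 = (0.38 − 0.209) / 0.38
     = 0.171 / 0.38 = 0.45 → 0.450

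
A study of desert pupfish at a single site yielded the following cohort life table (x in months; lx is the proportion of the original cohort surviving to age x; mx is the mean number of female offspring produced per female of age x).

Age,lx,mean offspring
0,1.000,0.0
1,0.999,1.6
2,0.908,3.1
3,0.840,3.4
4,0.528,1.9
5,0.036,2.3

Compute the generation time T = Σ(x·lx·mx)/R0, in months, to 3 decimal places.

lx·mx: 0, 1.5984, 2.8148, 2.856, 1.0032, 0.0828 → R0 = 8.3552
x·lx·mx: 0, 1.5984, 5.6296, 8.568, 4.0128, 0.414 → Σ = 20.2228
T = 20.2228 / 8.3552 = 2.420385… → 2.420

2.420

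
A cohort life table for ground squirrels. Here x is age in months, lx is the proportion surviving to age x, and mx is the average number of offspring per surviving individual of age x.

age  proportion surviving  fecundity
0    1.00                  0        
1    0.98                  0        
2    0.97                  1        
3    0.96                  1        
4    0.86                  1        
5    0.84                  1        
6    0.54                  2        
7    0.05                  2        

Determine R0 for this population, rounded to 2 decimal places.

lx·mx by age: 0, 0, 0.97, 0.96, 0.86, 0.84, 1.08, 0.1
R0 = Σ lx·mx = 4.81 → 4.81

4.81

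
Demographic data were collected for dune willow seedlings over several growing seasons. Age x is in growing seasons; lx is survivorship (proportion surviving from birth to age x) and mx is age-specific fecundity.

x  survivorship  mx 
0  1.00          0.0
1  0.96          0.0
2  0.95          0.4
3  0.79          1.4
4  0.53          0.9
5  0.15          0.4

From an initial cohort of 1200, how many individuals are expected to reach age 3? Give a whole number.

Expected survivors = N0 · l_3 = 1200 × 0.79 = 948 → 948

948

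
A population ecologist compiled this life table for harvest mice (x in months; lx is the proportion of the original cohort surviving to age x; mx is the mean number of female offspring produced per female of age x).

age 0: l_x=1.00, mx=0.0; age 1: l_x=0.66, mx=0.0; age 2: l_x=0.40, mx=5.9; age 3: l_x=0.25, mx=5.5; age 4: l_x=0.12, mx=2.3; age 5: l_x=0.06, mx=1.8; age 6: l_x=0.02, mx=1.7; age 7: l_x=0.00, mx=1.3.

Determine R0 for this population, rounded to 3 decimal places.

lx·mx by age: 0, 0, 2.36, 1.375, 0.276, 0.108, 0.034, 0
R0 = Σ lx·mx = 4.153 → 4.153

4.153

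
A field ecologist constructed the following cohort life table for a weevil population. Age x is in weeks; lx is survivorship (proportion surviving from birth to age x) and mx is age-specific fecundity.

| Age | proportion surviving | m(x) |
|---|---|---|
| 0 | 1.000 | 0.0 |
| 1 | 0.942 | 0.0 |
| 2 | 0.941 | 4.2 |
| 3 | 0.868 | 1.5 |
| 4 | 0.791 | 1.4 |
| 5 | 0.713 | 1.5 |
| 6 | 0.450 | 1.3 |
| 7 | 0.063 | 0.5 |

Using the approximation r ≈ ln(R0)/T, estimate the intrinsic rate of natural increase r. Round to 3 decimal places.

R0 = Σ lx·mx = 0 + 0 + 3.9522 + 1.302 + 1.1074 + 1.0695 + 0.585 + 0.0315 = 8.0476
Σ x·lx·mx = 25.318; T = 25.318/8.0476 = 3.14603…
r ≈ ln(R0)/T = ln(8.0476)/3.14603… = 0.66286… → 0.663

0.663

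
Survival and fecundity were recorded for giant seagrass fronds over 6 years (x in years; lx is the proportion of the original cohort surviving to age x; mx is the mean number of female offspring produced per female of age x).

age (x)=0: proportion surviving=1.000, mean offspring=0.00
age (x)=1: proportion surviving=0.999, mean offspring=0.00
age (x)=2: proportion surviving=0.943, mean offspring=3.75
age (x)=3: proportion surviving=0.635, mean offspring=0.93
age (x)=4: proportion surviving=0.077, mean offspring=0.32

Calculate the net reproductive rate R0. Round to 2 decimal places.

lx·mx by age: 0, 0, 3.53625, 0.59055, 0.02464
R0 = Σ lx·mx = 4.15144 → 4.15

4.15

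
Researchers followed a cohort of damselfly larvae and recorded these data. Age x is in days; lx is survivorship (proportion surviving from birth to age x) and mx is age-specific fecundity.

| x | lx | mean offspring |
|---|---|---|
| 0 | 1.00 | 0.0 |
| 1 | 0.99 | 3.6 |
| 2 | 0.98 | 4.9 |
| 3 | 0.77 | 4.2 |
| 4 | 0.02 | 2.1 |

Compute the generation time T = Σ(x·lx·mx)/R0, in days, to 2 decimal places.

1.98

lx·mx: 0, 3.564, 4.802, 3.234, 0.042 → R0 = 11.642
x·lx·mx: 0, 3.564, 9.604, 9.702, 0.168 → Σ = 23.038
T = 23.038 / 11.642 = 1.97887… → 1.98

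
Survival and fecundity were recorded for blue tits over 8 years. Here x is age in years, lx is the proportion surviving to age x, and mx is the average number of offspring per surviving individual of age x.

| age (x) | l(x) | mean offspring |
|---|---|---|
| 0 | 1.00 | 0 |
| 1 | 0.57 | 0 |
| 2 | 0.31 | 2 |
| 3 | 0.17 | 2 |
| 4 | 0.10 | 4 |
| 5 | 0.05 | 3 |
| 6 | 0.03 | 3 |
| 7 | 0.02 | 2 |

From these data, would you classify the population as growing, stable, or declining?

growing

R0 = Σ lx·mx = 0 + 0 + 0.62 + 0.34 + 0.4 + 0.15 + 0.09 + 0.04 = 1.64
R0 > 1, so the population is growing.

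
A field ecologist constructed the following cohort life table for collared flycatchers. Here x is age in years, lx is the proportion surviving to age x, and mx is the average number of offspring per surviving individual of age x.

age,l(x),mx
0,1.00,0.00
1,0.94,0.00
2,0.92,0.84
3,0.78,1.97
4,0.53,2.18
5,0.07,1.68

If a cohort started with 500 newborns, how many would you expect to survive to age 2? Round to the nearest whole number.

Expected survivors = N0 · l_2 = 500 × 0.92 = 460 → 460

460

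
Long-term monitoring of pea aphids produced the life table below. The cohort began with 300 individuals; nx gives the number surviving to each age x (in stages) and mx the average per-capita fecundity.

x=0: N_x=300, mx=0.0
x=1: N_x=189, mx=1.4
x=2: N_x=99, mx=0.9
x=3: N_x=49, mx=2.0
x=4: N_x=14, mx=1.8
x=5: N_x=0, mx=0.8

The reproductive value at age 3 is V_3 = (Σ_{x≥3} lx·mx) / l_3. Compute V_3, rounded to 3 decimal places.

2.514

lx = nx/n0 = nx/300: 1, 0.63, 0.33, 0.16333…, 0.04667…, 0
lx·mx for x ≥ 3: 0.326667…, 0.084…, 0 → sum = 0.410667…
V_3 = 0.410667… / l_3 = 0.410667… / 0.163333… = 2.514286… → 2.514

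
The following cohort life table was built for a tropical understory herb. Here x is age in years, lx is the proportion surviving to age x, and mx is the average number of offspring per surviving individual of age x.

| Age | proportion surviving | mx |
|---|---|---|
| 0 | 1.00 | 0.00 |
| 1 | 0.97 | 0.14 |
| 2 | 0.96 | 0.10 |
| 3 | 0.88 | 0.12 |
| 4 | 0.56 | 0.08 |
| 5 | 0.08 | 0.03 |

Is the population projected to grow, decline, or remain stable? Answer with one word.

declining

R0 = Σ lx·mx = 0 + 0.1358 + 0.096 + 0.1056 + 0.0448 + 0.0024 = 0.3846
R0 < 1, so the population is declining.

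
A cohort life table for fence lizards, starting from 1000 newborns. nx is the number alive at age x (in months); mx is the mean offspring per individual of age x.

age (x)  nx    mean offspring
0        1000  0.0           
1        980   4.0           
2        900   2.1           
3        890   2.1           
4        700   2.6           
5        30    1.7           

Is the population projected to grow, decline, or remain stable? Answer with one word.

lx = nx/n0 = nx/1000: 1, 0.98, 0.9, 0.89, 0.7, 0.03
R0 = Σ lx·mx = 0 + 3.92 + 1.89 + 1.869 + 1.82 + 0.051 = 9.55
R0 > 1, so the population is growing.

growing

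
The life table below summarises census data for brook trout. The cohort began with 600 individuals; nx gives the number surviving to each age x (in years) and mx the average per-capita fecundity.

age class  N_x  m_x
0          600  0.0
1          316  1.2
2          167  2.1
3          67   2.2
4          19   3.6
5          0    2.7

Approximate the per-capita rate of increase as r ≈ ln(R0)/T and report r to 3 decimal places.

lx = nx/n0 = nx/600: 1, 0.52667…, 0.27833…, 0.11167…, 0.03167…, 0
R0 = Σ lx·mx = 0 + 0.632… + 0.5845… + 0.24567… + 0.114… + 0 = 1.576167…
Σ x·lx·mx = 2.994…; T = 2.994…/1.576167… = 1.89955…
r ≈ ln(R0)/T = ln(1.576167…)/1.89955… = 0.23953… → 0.240

0.240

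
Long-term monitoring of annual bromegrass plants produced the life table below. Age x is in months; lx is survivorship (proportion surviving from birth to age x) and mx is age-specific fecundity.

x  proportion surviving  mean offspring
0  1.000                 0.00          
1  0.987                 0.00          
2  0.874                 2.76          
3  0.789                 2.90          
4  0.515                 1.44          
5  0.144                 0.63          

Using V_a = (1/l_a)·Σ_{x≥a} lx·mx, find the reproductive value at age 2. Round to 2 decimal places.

6.33

lx·mx for x ≥ 2: 2.41224, 2.2881, 0.7416, 0.09072 → sum = 5.53266
V_2 = 5.53266 / l_2 = 5.53266 / 0.874 = 6.330275… → 6.33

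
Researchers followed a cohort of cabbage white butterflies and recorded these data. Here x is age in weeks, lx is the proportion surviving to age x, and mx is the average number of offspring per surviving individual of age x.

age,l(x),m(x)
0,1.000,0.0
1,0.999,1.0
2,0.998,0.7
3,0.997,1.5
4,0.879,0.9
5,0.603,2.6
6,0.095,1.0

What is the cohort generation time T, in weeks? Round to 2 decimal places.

lx·mx: 0, 0.999, 0.6986, 1.4955, 0.7911, 1.5678, 0.095 → R0 = 5.647
x·lx·mx: 0, 0.999, 1.3972, 4.4865, 3.1644, 7.839, 0.57 → Σ = 18.4561
T = 18.4561 / 5.647 = 3.268302… → 3.27

3.27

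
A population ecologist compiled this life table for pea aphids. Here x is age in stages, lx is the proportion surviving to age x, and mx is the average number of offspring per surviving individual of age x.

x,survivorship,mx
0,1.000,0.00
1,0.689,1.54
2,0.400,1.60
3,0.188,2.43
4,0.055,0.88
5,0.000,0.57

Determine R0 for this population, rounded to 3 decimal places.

2.206

lx·mx by age: 0, 1.06106, 0.64, 0.45684, 0.0484, 0
R0 = Σ lx·mx = 2.2063 → 2.206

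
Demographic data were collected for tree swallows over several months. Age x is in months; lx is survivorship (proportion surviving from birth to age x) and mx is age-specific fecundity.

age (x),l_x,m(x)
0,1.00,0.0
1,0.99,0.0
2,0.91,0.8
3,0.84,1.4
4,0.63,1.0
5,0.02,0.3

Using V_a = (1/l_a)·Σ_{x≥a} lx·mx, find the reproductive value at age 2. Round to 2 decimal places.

2.79

lx·mx for x ≥ 2: 0.728, 1.176, 0.63, 0.006 → sum = 2.54
V_2 = 2.54 / l_2 = 2.54 / 0.91 = 2.791209… → 2.79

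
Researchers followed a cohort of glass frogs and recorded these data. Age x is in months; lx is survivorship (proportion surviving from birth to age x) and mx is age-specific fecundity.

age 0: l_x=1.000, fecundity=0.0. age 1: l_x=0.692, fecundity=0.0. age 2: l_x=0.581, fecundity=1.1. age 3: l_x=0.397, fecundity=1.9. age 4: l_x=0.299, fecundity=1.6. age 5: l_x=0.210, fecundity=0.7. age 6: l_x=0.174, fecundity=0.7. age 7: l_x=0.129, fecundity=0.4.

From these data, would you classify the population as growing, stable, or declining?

growing

R0 = Σ lx·mx = 0 + 0 + 0.6391 + 0.7543 + 0.4784 + 0.147 + 0.1218 + 0.0516 = 2.1922
R0 > 1, so the population is growing.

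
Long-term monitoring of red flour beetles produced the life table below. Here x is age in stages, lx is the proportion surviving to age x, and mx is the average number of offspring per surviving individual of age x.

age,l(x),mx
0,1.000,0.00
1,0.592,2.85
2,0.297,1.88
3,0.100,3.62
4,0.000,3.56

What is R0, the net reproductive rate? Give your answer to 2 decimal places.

lx·mx by age: 0, 1.6872, 0.55836, 0.362, 0
R0 = Σ lx·mx = 2.60756 → 2.61

2.61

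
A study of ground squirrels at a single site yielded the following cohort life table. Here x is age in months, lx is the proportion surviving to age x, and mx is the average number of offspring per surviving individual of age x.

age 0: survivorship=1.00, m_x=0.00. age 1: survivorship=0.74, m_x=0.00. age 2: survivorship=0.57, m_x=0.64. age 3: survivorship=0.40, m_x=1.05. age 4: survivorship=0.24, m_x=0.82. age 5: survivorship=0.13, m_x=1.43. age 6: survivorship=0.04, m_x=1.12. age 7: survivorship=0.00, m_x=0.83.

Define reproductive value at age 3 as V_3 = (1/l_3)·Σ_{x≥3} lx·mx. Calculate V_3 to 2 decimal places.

lx·mx for x ≥ 3: 0.42, 0.1968, 0.1859, 0.0448, 0 → sum = 0.8475
V_3 = 0.8475 / l_3 = 0.8475 / 0.4 = 2.11875 → 2.12

2.12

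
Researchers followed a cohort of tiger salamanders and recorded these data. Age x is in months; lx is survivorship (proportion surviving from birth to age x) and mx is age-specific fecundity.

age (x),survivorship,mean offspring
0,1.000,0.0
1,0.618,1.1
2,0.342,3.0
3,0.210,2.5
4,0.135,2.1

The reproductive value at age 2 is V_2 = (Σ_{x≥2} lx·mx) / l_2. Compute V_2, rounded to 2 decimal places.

lx·mx for x ≥ 2: 1.026, 0.525, 0.2835 → sum = 1.8345
V_2 = 1.8345 / l_2 = 1.8345 / 0.342 = 5.364035… → 5.36

5.36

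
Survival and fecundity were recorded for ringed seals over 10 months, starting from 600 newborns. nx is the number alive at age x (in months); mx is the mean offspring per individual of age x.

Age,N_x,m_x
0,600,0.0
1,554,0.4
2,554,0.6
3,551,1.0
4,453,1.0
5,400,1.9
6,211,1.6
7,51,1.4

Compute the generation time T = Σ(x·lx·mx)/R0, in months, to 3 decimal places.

lx = nx/n0 = nx/600: 1, 0.92333…, 0.92333…, 0.91833…, 0.755, 0.66667…, 0.35167…, 0.085
lx·mx: 0, 0.369333…, 0.554…, 0.918333…, 0.755, 1.266667…, 0.562667…, 0.119 → R0 = 4.545…
x·lx·mx: 0, 0.369333…, 1.108…, 2.755…, 3.02, 6.333333…, 3.376…, 0.833 → Σ = 17.794667…
T = 17.794667… / 4.545… = 3.915218… → 3.915

3.915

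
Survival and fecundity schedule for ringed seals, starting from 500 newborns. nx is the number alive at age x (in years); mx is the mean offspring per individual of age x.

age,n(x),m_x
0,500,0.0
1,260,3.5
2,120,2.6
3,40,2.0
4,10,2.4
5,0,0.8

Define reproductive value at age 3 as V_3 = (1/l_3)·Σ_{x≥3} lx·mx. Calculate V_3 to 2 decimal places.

2.60

lx = nx/n0 = nx/500: 1, 0.52, 0.24, 0.08, 0.02, 0
lx·mx for x ≥ 3: 0.16, 0.048, 0 → sum = 0.208
V_3 = 0.208 / l_3 = 0.208 / 0.08 = 2.6 → 2.60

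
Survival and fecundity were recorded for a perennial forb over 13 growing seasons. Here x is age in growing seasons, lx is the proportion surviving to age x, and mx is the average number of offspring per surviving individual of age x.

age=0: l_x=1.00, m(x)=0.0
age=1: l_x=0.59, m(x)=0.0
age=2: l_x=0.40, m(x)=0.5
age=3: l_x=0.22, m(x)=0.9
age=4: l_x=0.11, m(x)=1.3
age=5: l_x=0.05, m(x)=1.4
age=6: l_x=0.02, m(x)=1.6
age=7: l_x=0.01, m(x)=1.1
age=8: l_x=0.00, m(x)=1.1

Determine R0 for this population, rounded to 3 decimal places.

0.654

lx·mx by age: 0, 0, 0.2, 0.198, 0.143, 0.07, 0.032, 0.011, 0
R0 = Σ lx·mx = 0.654 → 0.654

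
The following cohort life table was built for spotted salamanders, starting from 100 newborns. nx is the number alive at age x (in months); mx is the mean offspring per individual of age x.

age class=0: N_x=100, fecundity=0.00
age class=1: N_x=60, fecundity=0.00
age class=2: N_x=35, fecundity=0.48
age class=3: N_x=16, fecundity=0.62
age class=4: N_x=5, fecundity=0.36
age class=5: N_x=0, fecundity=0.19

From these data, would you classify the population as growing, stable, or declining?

declining

lx = nx/n0 = nx/100: 1, 0.6, 0.35, 0.16, 0.05, 0
R0 = Σ lx·mx = 0 + 0 + 0.168 + 0.0992 + 0.018 + 0 = 0.2852
R0 < 1, so the population is declining.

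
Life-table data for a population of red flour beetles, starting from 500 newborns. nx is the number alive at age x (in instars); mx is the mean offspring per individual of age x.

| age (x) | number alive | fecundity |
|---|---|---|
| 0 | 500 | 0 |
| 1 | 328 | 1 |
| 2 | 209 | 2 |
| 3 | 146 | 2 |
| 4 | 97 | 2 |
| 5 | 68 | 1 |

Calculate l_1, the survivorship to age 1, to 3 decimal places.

0.656

l_1 = n_1/n_0 = 328/500 = 0.656 → 0.656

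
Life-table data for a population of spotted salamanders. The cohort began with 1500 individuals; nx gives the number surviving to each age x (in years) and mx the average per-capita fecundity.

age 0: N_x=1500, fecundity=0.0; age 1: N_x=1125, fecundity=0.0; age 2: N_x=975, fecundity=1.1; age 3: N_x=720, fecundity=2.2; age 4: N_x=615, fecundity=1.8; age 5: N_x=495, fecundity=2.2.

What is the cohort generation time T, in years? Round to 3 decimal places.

lx = nx/n0 = nx/1500: 1, 0.75, 0.65, 0.48, 0.41, 0.33
lx·mx: 0, 0, 0.715, 1.056, 0.738, 0.726 → R0 = 3.235
x·lx·mx: 0, 0, 1.43, 3.168, 2.952, 3.63 → Σ = 11.18
T = 11.18 / 3.235 = 3.455951… → 3.456

3.456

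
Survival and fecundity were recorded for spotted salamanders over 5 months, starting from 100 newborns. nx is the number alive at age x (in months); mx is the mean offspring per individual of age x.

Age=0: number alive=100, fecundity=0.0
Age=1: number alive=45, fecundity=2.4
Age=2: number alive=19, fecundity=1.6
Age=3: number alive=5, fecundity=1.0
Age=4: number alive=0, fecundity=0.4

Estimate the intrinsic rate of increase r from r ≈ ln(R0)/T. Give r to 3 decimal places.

0.281

lx = nx/n0 = nx/100: 1, 0.45, 0.19, 0.05, 0
R0 = Σ lx·mx = 0 + 1.08 + 0.304 + 0.05 + 0 = 1.434
Σ x·lx·mx = 1.838; T = 1.838/1.434 = 1.28173…
r ≈ ln(R0)/T = ln(1.434)/1.28173… = 0.28124… → 0.281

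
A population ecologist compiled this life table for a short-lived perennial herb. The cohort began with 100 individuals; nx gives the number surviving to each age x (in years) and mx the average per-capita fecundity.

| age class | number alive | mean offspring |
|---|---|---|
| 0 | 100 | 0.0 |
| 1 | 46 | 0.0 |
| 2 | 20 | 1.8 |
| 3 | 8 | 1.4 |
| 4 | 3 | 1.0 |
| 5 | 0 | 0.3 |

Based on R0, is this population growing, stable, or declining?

lx = nx/n0 = nx/100: 1, 0.46, 0.2, 0.08, 0.03, 0
R0 = Σ lx·mx = 0 + 0 + 0.36 + 0.112 + 0.03 + 0 = 0.502
R0 < 1, so the population is declining.

declining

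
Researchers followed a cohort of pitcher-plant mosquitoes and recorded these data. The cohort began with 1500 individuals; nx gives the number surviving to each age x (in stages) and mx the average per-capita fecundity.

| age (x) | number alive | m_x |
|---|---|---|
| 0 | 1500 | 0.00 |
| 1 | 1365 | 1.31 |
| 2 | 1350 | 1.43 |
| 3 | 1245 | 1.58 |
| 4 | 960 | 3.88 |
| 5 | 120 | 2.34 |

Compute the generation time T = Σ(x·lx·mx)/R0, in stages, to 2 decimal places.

2.87

lx = nx/n0 = nx/1500: 1, 0.91, 0.9, 0.83, 0.64, 0.08
lx·mx: 0, 1.1921, 1.287, 1.3114, 2.4832, 0.1872 → R0 = 6.4609
x·lx·mx: 0, 1.1921, 2.574, 3.9342, 9.9328, 0.936 → Σ = 18.5691
T = 18.5691 / 6.4609 = 2.874073… → 2.87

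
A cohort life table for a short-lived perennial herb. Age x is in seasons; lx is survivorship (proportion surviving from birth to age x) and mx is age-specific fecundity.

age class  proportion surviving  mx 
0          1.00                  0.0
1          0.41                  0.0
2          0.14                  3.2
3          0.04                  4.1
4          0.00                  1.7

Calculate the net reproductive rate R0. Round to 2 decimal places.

lx·mx by age: 0, 0, 0.448, 0.164, 0
R0 = Σ lx·mx = 0.612 → 0.61

0.61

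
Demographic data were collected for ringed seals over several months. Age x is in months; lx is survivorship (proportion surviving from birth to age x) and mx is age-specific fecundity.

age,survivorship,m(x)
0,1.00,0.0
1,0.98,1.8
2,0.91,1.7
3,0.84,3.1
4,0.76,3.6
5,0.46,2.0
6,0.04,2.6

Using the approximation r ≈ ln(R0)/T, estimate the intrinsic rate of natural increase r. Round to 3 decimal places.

R0 = Σ lx·mx = 0 + 1.764 + 1.547 + 2.604 + 2.736 + 0.92 + 0.104 = 9.675
Σ x·lx·mx = 28.838; T = 28.838/9.675 = 2.98067…
r ≈ ln(R0)/T = ln(9.675)/2.98067… = 0.76142… → 0.761

0.761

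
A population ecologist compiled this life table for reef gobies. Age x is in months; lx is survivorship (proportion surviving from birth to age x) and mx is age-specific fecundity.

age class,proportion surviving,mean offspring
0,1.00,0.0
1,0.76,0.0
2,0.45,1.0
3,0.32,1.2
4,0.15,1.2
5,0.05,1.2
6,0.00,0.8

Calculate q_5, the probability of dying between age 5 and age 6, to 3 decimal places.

1.000

q_5 = (l_5 − l_6) / l_5 = (0.05 − 0) / 0.05
     = 0.05 / 0.05 = 1 → 1.000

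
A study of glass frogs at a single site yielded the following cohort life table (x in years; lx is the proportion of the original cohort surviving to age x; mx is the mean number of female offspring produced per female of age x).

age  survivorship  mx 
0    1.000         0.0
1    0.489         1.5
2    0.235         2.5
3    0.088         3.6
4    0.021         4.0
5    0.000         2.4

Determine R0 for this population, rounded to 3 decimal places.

lx·mx by age: 0, 0.7335, 0.5875, 0.3168, 0.084, 0
R0 = Σ lx·mx = 1.7218 → 1.722

1.722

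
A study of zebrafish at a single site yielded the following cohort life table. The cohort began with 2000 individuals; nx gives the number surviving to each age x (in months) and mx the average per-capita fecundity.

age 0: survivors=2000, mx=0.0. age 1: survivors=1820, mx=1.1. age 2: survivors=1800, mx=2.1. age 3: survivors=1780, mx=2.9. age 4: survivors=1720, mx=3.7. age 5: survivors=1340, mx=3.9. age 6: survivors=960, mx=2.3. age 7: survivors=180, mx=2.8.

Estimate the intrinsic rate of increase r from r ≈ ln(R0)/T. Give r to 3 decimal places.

0.685

lx = nx/n0 = nx/2000: 1, 0.91, 0.9, 0.89, 0.86, 0.67, 0.48, 0.09
R0 = Σ lx·mx = 0 + 1.001 + 1.89 + 2.581 + 3.182 + 2.613 + 1.104 + 0.252 = 12.623
Σ x·lx·mx = 46.705; T = 46.705/12.623 = 3.69999…
r ≈ ln(R0)/T = ln(12.623)/3.69999… = 0.68528… → 0.685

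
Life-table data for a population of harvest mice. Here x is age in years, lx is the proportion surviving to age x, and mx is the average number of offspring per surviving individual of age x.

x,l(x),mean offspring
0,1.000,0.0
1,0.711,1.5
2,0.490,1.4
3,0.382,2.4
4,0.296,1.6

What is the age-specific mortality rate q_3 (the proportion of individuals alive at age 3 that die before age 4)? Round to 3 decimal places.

0.225

q_3 = (l_3 − l_4) / l_3 = (0.382 − 0.296) / 0.382
     = 0.086 / 0.382 = 0.225131… → 0.225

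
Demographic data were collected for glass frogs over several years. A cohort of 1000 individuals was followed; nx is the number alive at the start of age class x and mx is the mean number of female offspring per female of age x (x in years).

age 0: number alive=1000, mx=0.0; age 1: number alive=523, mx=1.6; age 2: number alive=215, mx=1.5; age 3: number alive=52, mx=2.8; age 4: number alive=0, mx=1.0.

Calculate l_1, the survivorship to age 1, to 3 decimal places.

0.523

l_1 = n_1/n_0 = 523/1000 = 0.523 → 0.523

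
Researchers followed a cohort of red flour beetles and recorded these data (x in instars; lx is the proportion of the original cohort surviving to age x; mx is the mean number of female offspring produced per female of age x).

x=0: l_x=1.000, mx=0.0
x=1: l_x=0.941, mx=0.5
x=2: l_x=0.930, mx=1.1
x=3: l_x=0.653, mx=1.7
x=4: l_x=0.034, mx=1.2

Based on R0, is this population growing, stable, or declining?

R0 = Σ lx·mx = 0 + 0.4705 + 1.023 + 1.1101 + 0.0408 = 2.6444
R0 > 1, so the population is growing.

growing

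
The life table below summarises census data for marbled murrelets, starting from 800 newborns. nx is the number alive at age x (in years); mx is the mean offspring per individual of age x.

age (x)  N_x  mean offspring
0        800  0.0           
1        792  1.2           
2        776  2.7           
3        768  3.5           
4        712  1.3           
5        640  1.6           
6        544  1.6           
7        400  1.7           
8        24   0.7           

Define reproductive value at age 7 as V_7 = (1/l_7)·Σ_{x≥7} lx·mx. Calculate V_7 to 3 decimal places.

lx = nx/n0 = nx/800: 1, 0.99, 0.97, 0.96, 0.89, 0.8, 0.68, 0.5, 0.03
lx·mx for x ≥ 7: 0.85, 0.021 → sum = 0.871
V_7 = 0.871 / l_7 = 0.871 / 0.5 = 1.742 → 1.742

1.742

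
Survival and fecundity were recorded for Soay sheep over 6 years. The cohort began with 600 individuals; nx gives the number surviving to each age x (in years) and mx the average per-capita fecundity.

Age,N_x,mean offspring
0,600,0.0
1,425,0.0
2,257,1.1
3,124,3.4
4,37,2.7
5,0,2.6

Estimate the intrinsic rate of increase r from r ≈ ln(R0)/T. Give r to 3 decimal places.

0.106

lx = nx/n0 = nx/600: 1, 0.70833…, 0.42833…, 0.20667…, 0.06167…, 0
R0 = Σ lx·mx = 0 + 0 + 0.47117… + 0.70267… + 0.1665… + 0 = 1.340333…
Σ x·lx·mx = 3.716333…; T = 3.716333…/1.340333… = 2.77269…
r ≈ ln(R0)/T = ln(1.340333…)/2.77269… = 0.10564… → 0.106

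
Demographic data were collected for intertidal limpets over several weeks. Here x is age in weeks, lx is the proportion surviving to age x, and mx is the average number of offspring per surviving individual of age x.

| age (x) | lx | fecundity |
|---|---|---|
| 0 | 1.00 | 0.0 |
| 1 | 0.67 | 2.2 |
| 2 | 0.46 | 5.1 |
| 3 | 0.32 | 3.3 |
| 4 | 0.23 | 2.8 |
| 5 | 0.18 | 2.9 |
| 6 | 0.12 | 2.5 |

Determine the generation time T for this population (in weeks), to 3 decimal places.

2.573

lx·mx: 0, 1.474, 2.346, 1.056, 0.644, 0.522, 0.3 → R0 = 6.342
x·lx·mx: 0, 1.474, 4.692, 3.168, 2.576, 2.61, 1.8 → Σ = 16.32
T = 16.32 / 6.342 = 2.573321… → 2.573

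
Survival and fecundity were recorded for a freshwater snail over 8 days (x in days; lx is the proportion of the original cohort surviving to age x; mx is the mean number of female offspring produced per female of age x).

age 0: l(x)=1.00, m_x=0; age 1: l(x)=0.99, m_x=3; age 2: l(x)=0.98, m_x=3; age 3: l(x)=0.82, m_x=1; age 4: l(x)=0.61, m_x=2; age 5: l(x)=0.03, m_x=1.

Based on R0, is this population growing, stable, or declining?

R0 = Σ lx·mx = 0 + 2.97 + 2.94 + 0.82 + 1.22 + 0.03 = 7.98
R0 > 1, so the population is growing.

growing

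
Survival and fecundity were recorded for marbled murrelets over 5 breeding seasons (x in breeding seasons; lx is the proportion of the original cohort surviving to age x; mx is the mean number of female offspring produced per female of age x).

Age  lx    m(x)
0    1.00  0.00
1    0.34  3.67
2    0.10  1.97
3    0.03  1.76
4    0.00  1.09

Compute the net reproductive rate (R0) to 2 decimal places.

1.50

lx·mx by age: 0, 1.2478, 0.197, 0.0528, 0
R0 = Σ lx·mx = 1.4976 → 1.50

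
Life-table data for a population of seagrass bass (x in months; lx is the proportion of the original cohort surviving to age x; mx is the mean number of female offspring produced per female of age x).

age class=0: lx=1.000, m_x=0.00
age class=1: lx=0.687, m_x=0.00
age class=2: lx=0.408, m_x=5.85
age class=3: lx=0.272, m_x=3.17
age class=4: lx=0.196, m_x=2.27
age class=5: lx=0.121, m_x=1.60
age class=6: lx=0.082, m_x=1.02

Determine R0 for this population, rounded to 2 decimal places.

lx·mx by age: 0, 0, 2.3868, 0.86224, 0.44492, 0.1936, 0.08364
R0 = Σ lx·mx = 3.9712 → 3.97

3.97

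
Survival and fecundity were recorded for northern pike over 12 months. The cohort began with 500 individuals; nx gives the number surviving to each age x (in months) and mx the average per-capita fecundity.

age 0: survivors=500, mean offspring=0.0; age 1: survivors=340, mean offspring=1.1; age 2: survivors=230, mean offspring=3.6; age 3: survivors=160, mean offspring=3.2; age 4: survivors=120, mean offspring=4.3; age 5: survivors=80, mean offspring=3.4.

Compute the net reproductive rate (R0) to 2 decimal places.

lx = nx/n0 = nx/500: 1, 0.68, 0.46, 0.32, 0.24, 0.16
lx·mx by age: 0, 0.748, 1.656, 1.024, 1.032, 0.544
R0 = Σ lx·mx = 5.004 → 5.00

5.00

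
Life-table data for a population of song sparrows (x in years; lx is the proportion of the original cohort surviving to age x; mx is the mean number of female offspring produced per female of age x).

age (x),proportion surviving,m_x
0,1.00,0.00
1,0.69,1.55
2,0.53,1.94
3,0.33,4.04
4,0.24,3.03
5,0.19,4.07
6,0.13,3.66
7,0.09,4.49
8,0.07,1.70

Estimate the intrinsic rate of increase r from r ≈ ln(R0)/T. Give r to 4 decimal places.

R0 = Σ lx·mx = 0 + 1.0695 + 1.0282 + 1.3332 + 0.7272 + 0.7733 + 0.4758 + 0.4041 + 0.119 = 5.9303
Σ x·lx·mx = 20.5363; T = 20.5363/5.9303 = 3.46294…
r ≈ ln(R0)/T = ln(5.9303)/3.46294… = 0.514035… → 0.5140

0.5140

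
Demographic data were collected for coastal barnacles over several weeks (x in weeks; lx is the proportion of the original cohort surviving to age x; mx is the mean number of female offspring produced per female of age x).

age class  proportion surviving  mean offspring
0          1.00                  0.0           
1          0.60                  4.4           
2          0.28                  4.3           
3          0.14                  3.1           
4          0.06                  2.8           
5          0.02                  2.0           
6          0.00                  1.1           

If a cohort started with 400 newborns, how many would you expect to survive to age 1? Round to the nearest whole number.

240

Expected survivors = N0 · l_1 = 400 × 0.60 = 240 → 240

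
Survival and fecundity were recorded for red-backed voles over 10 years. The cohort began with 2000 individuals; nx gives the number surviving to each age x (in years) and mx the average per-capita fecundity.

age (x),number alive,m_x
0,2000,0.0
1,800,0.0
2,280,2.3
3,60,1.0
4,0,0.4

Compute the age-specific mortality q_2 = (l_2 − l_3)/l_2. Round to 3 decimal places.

0.786

lx = nx/n0 = nx/2000: 1, 0.4, 0.14, 0.03, 0
q_2 = (l_2 − l_3) / l_2 = (0.14 − 0.03) / 0.14
     = 0.11 / 0.14 = 0.785714… → 0.786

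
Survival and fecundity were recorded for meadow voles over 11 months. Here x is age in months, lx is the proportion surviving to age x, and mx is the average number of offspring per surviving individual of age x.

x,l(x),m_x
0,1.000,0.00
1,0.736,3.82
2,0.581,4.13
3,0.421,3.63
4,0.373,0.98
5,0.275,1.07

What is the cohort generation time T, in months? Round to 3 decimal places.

lx·mx: 0, 2.81152, 2.39953, 1.52823, 0.36554, 0.29425 → R0 = 7.39907
x·lx·mx: 0, 2.81152, 4.79906, 4.58469, 1.46216, 1.47125 → Σ = 15.12868
T = 15.12868 / 7.39907 = 2.044673… → 2.045

2.045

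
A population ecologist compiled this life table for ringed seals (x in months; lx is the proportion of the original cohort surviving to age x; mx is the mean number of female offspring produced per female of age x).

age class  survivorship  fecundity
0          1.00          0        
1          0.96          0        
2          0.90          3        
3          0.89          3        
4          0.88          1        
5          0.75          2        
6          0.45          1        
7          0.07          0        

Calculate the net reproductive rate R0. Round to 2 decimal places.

8.20

lx·mx by age: 0, 0, 2.7, 2.67, 0.88, 1.5, 0.45, 0
R0 = Σ lx·mx = 8.2 → 8.20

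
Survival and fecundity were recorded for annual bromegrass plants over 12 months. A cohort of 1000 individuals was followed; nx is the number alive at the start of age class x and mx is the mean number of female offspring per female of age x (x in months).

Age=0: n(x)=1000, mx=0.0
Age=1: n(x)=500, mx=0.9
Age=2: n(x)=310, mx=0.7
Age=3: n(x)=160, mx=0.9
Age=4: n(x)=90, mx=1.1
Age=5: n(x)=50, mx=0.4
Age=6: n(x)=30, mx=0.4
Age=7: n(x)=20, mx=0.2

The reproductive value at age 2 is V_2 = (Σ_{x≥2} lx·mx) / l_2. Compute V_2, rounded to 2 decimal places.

1.60

lx = nx/n0 = nx/1000: 1, 0.5, 0.31, 0.16, 0.09, 0.05, 0.03, 0.02
lx·mx for x ≥ 2: 0.217, 0.144, 0.099, 0.02, 0.012, 0.004 → sum = 0.496
V_2 = 0.496 / l_2 = 0.496 / 0.31 = 1.6 → 1.60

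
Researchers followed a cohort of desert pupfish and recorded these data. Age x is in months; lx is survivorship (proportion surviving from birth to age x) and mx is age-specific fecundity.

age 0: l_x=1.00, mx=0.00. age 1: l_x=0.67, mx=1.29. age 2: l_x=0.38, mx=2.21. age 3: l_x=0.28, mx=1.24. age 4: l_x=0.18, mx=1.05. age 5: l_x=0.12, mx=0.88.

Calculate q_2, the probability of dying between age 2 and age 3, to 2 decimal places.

0.26

q_2 = (l_2 − l_3) / l_2 = (0.38 − 0.28) / 0.38
     = 0.1 / 0.38 = 0.263158… → 0.26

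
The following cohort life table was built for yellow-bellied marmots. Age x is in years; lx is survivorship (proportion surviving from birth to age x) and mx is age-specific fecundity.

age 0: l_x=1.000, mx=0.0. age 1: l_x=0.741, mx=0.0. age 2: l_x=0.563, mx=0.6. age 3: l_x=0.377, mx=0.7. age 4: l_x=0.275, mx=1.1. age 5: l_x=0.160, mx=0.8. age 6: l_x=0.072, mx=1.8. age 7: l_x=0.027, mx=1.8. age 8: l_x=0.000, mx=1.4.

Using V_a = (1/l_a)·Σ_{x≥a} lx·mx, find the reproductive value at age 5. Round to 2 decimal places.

lx·mx for x ≥ 5: 0.128, 0.1296, 0.0486, 0 → sum = 0.3062
V_5 = 0.3062 / l_5 = 0.3062 / 0.16 = 1.91375 → 1.91

1.91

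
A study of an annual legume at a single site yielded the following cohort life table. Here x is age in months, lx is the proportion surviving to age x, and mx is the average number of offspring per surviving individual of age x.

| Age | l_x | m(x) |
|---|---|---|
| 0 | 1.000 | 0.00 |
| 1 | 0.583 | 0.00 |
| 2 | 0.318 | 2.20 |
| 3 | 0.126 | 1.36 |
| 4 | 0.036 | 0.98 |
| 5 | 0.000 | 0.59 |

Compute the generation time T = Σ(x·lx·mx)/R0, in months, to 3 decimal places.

lx·mx: 0, 0, 0.6996, 0.17136, 0.03528, 0 → R0 = 0.90624
x·lx·mx: 0, 0, 1.3992, 0.51408, 0.14112, 0 → Σ = 2.0544
T = 2.0544 / 0.90624 = 2.266949… → 2.267

2.267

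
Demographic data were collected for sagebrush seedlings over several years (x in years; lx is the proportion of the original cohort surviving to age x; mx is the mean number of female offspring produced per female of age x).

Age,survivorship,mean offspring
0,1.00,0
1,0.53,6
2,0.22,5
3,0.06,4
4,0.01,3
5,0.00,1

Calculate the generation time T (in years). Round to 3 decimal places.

1.367

lx·mx: 0, 3.18, 1.1, 0.24, 0.03, 0 → R0 = 4.55
x·lx·mx: 0, 3.18, 2.2, 0.72, 0.12, 0 → Σ = 6.22
T = 6.22 / 4.55 = 1.367033… → 1.367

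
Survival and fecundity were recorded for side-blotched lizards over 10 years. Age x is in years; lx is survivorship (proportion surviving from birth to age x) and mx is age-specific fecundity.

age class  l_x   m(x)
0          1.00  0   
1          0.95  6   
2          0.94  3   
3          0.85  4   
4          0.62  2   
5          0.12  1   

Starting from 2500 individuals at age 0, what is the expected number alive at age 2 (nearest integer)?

Expected survivors = N0 · l_2 = 2500 × 0.94 = 2350 → 2350

2350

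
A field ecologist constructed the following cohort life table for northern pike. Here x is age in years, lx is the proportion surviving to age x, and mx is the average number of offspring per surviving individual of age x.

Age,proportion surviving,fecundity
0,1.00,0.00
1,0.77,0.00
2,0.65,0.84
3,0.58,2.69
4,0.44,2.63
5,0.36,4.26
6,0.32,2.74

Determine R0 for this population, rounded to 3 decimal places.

5.674

lx·mx by age: 0, 0, 0.546, 1.5602, 1.1572, 1.5336, 0.8768
R0 = Σ lx·mx = 5.6738 → 5.674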